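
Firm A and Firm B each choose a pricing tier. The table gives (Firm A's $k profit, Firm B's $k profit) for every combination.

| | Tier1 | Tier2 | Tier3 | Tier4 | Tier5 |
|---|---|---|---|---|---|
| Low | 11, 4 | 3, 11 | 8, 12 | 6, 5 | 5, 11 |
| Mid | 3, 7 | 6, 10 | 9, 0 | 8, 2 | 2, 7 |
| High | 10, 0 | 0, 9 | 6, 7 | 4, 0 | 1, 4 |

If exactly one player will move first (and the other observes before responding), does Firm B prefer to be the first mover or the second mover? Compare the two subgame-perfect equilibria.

If Firm A leads: Firm B's best replies are Low→Tier3, Mid→Tier2, High→Tier2; Firm A's induced payoffs 8, 6, 0; outcome (Low, Tier3), payoffs (8, 12).
If Firm B leads: Firm A's best replies are Tier1→Low, Tier2→Mid, Tier3→Mid, Tier4→Mid, Tier5→Low; Firm B's induced payoffs 4, 10, 0, 2, 11; outcome (Low, Tier5), payoffs (5, 11).
Firm B gets 11 moving first and 12 moving second, so Firm B prefers to move second.

second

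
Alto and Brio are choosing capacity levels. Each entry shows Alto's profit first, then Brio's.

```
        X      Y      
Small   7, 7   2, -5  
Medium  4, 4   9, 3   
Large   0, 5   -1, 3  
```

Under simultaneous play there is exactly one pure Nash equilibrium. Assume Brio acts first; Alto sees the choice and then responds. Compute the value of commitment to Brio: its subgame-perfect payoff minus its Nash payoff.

0

Work backward from Alto's decision.
- X: Alto compares 7, 4, 0 and picks Small; Brio would get 7.
- Y: Alto compares 2, 9, -1 and picks Medium; Brio would get 3.
Among 7, 3, the best is 7 at X. Subgame-perfect outcome: (Small, X) with payoffs (7, 7).
Now find the simultaneous Nash equilibrium.
Alto's best replies: X→Small; Y→Medium.
Brio's best replies: Small→X; Medium→X; Large→X.
The unique mutual best reply is (Small, X), giving (7, 7).
Brio's commitment gain: 7 − 7 = 0.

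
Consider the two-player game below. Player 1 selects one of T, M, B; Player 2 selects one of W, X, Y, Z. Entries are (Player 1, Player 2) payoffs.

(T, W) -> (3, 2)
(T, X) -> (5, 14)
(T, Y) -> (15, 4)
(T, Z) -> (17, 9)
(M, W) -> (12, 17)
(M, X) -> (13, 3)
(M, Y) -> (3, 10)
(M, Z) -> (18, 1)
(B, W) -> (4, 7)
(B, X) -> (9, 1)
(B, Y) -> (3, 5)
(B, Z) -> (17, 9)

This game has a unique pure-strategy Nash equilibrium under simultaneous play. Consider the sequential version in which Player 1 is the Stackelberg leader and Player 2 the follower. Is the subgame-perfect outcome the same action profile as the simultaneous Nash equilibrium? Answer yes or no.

no

Player 2 best-responds to each possible Player 1 move:
- T: BR = X, leader payoff 5.
- M: BR = W, leader payoff 12.
- B: BR = Z, leader payoff 17.
Maximizing over 5, 12, 17, Player 1 chooses B. Subgame-perfect outcome: (B, Z) with payoffs (17, 9).
Now find the simultaneous Nash equilibrium.
Player 1's best replies: W→M; X→M; Y→T; Z→M.
Player 2's best replies: T→X; M→W; B→Z.
The unique mutual best reply is (M, W), giving (12, 17).
Sequential outcome (B, Z) differs from the Nash profile (M, W).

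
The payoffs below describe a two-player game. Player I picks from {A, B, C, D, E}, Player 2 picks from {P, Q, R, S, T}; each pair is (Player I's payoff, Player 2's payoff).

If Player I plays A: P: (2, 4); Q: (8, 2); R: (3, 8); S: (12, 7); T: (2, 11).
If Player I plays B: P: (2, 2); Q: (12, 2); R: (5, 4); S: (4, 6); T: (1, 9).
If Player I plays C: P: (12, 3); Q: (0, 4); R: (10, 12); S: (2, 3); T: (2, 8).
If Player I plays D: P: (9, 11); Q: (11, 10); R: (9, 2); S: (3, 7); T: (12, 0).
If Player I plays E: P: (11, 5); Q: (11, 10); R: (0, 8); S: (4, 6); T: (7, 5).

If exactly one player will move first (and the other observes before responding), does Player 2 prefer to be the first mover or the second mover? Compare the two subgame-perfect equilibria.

first

If Player I leads: Player 2's best replies are A→T, B→T, C→R, D→P, E→Q; Player I's induced payoffs 2, 1, 10, 9, 11; outcome (E, Q), payoffs (11, 10).
If Player 2 leads: Player I's best replies are P→C, Q→B, R→C, S→A, T→D; Player 2's induced payoffs 3, 2, 12, 7, 0; outcome (C, R), payoffs (10, 12).
Player 2 gets 12 moving first and 10 moving second, so Player 2 prefers to move first.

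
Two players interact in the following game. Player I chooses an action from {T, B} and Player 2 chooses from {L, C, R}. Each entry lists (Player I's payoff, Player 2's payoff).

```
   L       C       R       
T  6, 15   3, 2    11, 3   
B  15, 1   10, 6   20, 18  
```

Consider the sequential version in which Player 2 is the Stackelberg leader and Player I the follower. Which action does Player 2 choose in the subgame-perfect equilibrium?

R

Solve by backward induction (Player 2 leads).
- L → Player I plays B (best of 6, 15); Player 2 gets 1.
- C → Player I plays B (best of 3, 10); Player 2 gets 6.
- R → Player I plays B (best of 11, 20); Player 2 gets 18.
Maximizing over 1, 6, 18, Player 2 chooses R. Subgame-perfect outcome: (B, R) with payoffs (20, 18).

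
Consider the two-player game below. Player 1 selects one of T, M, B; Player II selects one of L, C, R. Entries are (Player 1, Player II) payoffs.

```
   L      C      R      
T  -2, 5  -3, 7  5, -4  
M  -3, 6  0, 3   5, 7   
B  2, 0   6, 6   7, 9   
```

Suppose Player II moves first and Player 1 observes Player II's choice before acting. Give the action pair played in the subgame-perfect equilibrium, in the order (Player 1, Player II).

Solve by backward induction (Player II leads).
- L → Player 1 plays B (best of -2, -3, 2); Player II gets 0.
- C → Player 1 plays B (best of -3, 0, 6); Player II gets 6.
- R → Player 1 plays B (best of 5, 5, 7); Player II gets 9.
Maximizing over 0, 6, 9, Player II chooses R. Subgame-perfect outcome: (B, R) with payoffs (7, 9).

(B, R)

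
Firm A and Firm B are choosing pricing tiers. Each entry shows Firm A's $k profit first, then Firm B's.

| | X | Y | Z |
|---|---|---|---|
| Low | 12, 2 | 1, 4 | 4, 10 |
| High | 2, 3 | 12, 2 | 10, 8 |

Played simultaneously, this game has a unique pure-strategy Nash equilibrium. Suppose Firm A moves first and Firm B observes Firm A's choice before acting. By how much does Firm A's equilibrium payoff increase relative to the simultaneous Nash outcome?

0

Firm B best-responds to each possible Firm A move:
- Low: BR = Z, leader payoff 4.
- High: BR = Z, leader payoff 10.
Firm A's induced payoffs are 4, 10, so Firm A commits to High. Subgame-perfect outcome: (High, Z) with payoffs (10, 8).
For the simultaneous game, intersect best replies.
Firm A's best replies: X→Low; Y→High; Z→High.
Firm B's best replies: Low→Z; High→Z.
Only (High, Z) has each player best-responding; Nash payoffs (10, 8).
Firm A's commitment gain: 10 − 10 = 0.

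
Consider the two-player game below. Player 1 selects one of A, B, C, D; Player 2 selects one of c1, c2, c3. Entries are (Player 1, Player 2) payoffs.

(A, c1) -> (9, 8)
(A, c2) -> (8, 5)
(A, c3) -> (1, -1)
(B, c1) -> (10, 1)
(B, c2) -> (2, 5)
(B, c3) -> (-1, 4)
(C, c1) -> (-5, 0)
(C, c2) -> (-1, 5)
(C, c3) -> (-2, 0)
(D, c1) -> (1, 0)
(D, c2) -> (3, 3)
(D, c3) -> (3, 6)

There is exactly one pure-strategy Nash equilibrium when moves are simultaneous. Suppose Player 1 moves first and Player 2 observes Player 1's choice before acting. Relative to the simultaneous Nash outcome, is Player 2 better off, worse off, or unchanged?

better off

Backward induction with Player 1 moving first.
- A: BR = c1, leader payoff 9.
- B: BR = c2, leader payoff 2.
- C: BR = c2, leader payoff -1.
- D: BR = c3, leader payoff 3.
Among 9, 2, -1, 3, the best is 9 at A. Subgame-perfect outcome: (A, c1) with payoffs (9, 8).
Under simultaneous play:
Player 1's best replies: c1→B; c2→A; c3→D.
Player 2's best replies: A→c1; B→c2; C→c2; D→c3.
The unique mutual best reply is (D, c3), giving (3, 6).
Player 2 earns 8 sequentially versus 6 at the Nash outcome: better off.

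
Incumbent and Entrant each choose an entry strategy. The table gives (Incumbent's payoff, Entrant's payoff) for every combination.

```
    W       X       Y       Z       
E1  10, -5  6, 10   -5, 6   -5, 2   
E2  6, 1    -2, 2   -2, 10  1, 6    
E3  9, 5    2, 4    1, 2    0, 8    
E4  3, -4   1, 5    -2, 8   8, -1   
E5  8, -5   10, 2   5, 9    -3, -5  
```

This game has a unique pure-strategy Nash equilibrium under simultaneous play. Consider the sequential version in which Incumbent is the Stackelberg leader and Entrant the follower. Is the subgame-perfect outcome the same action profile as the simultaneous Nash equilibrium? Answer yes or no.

Solve by backward induction (Incumbent leads).
- E1: Entrant compares -5, 10, 6, 2 and picks X; Incumbent would get 6.
- E2: Entrant compares 1, 2, 10, 6 and picks Y; Incumbent would get -2.
- E3: Entrant compares 5, 4, 2, 8 and picks Z; Incumbent would get 0.
- E4: Entrant compares -4, 5, 8, -1 and picks Y; Incumbent would get -2.
- E5: Entrant compares -5, 2, 9, -5 and picks Y; Incumbent would get 5.
Among 6, -2, 0, -2, 5, the best is 6 at E1. Subgame-perfect outcome: (E1, X) with payoffs (6, 10).
Under simultaneous play:
Incumbent's best replies: W→E1; X→E5; Y→E5; Z→E4.
Entrant's best replies: E1→X; E2→Y; E3→Z; E4→Y; E5→Y.
Only (E5, Y) has each player best-responding; Nash payoffs (5, 9).
Sequential outcome (E1, X) differs from the Nash profile (E5, Y).

no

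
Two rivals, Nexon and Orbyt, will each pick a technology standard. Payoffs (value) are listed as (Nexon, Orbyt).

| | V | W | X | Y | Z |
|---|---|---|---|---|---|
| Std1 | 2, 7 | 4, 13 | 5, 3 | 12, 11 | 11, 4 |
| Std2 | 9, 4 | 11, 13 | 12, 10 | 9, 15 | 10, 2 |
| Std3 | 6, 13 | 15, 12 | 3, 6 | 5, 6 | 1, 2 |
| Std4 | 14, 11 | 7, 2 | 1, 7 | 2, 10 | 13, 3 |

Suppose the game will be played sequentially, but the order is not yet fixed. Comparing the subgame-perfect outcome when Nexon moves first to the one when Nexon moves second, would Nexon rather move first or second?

If Nexon leads: Orbyt's best replies are Std1→W, Std2→Y, Std3→V, Std4→V; Nexon's induced payoffs 4, 9, 6, 14; outcome (Std4, V), payoffs (14, 11).
If Orbyt leads: Nexon's best replies are V→Std4, W→Std3, X→Std2, Y→Std1, Z→Std4; Orbyt's induced payoffs 11, 12, 10, 11, 3; outcome (Std3, W), payoffs (15, 12).
Nexon gets 14 moving first and 15 moving second, so Nexon prefers to move second.

second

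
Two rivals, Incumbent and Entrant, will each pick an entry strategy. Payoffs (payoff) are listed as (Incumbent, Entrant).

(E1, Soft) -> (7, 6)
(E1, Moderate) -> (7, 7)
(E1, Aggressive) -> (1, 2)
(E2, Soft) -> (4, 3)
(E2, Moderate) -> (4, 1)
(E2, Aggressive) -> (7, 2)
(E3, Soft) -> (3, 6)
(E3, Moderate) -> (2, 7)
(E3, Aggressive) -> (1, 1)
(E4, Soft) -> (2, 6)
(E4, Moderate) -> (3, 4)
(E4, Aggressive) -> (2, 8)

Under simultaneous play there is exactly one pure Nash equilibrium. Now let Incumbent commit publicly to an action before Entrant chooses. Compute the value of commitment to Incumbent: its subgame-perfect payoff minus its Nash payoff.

0

Solve by backward induction (Incumbent leads).
- E1 → Entrant plays Moderate (best of 6, 7, 2); Incumbent gets 7.
- E2 → Entrant plays Soft (best of 3, 1, 2); Incumbent gets 4.
- E3 → Entrant plays Moderate (best of 6, 7, 1); Incumbent gets 2.
- E4 → Entrant plays Aggressive (best of 6, 4, 8); Incumbent gets 2.
Incumbent's induced payoffs are 7, 4, 2, 2, so Incumbent commits to E1. Subgame-perfect outcome: (E1, Moderate) with payoffs (7, 7).
Under simultaneous play:
Incumbent's best replies: Soft→E1; Moderate→E1; Aggressive→E2.
Entrant's best replies: E1→Moderate; E2→Soft; E3→Moderate; E4→Aggressive.
Only (E1, Moderate) has each player best-responding; Nash payoffs (7, 7).
Incumbent's commitment gain: 7 − 7 = 0.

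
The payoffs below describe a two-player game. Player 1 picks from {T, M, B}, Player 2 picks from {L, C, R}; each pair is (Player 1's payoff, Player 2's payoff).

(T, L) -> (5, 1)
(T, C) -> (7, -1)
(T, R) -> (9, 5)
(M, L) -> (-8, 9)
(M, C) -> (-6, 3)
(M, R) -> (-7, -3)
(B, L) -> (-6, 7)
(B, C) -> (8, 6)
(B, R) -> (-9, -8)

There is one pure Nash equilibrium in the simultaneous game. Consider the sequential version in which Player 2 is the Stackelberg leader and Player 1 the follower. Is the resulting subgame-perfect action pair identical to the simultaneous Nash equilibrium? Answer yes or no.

no

Solve by backward induction (Player 2 leads).
- L: BR = T, leader payoff 1.
- C: BR = B, leader payoff 6.
- R: BR = T, leader payoff 5.
Among 1, 6, 5, the best is 6 at C. Subgame-perfect outcome: (B, C) with payoffs (8, 6).
Now find the simultaneous Nash equilibrium.
Player 1's best replies: L→T; C→B; R→T.
Player 2's best replies: T→R; M→L; B→L.
Only (T, R) has each player best-responding; Nash payoffs (9, 5).
Sequential outcome (B, C) differs from the Nash profile (T, R).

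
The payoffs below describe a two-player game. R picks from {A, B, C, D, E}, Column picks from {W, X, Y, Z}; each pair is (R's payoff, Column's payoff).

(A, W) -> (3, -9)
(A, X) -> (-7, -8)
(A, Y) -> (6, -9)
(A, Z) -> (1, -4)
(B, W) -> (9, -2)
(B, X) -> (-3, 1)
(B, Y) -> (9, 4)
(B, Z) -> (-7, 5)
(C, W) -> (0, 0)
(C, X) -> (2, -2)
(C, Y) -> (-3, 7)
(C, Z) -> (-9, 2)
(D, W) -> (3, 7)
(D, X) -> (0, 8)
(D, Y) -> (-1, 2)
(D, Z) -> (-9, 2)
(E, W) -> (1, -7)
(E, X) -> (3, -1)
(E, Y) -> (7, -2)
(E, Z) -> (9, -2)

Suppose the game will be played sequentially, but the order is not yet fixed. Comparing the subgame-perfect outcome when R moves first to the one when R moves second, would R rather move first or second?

If R leads: Column's best replies are A→Z, B→Z, C→Y, D→X, E→X; R's induced payoffs 1, -7, -3, 0, 3; outcome (E, X), payoffs (3, -1).
If Column leads: R's best replies are W→B, X→E, Y→B, Z→E; Column's induced payoffs -2, -1, 4, -2; outcome (B, Y), payoffs (9, 4).
R gets 3 moving first and 9 moving second, so R prefers to move second.

second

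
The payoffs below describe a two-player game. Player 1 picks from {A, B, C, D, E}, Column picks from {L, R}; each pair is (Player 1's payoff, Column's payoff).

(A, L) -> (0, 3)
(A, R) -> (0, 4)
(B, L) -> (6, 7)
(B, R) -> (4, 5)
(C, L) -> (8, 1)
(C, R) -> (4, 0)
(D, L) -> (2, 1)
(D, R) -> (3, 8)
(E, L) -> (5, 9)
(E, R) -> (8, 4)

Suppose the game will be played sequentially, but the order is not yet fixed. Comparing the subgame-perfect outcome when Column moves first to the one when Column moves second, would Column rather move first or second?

first

If Player 1 leads: Column's best replies are A→R, B→L, C→L, D→R, E→L; Player 1's induced payoffs 0, 6, 8, 3, 5; outcome (C, L), payoffs (8, 1).
If Column leads: Player 1's best replies are L→C, R→E; Column's induced payoffs 1, 4; outcome (E, R), payoffs (8, 4).
Column gets 4 moving first and 1 moving second, so Column prefers to move first.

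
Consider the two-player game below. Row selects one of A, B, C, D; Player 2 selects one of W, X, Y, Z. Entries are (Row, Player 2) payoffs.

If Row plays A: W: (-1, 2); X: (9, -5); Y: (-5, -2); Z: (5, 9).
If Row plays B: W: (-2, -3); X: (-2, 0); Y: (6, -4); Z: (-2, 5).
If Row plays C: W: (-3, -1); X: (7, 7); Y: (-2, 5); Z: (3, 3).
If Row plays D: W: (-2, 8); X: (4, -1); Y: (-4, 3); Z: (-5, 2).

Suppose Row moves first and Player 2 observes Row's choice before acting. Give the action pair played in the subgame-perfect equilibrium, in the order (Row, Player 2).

Player 2 best-responds to each possible Row move:
- A → Player 2 plays Z (best of 2, -5, -2, 9); Row gets 5.
- B → Player 2 plays Z (best of -3, 0, -4, 5); Row gets -2.
- C → Player 2 plays X (best of -1, 7, 5, 3); Row gets 7.
- D → Player 2 plays W (best of 8, -1, 3, 2); Row gets -2.
Row's induced payoffs are 5, -2, 7, -2, so Row commits to C. Subgame-perfect outcome: (C, X) with payoffs (7, 7).

(C, X)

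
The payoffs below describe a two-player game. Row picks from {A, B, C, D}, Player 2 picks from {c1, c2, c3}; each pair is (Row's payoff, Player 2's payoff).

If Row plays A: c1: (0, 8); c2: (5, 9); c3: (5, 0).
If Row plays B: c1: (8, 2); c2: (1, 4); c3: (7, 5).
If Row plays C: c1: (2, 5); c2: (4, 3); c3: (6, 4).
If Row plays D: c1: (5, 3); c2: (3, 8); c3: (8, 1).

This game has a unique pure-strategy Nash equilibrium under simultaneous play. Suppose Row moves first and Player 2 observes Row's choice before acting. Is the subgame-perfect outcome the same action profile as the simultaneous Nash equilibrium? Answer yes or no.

Player 2 best-responds to each possible Row move:
- A: BR = c2, leader payoff 5.
- B: BR = c3, leader payoff 7.
- C: BR = c1, leader payoff 2.
- D: BR = c2, leader payoff 3.
Among 5, 7, 2, 3, the best is 7 at B. Subgame-perfect outcome: (B, c3) with payoffs (7, 5).
For the simultaneous game, intersect best replies.
Row's best replies: c1→B; c2→A; c3→D.
Player 2's best replies: A→c2; B→c3; C→c1; D→c2.
Only (A, c2) has each player best-responding; Nash payoffs (5, 9).
Sequential outcome (B, c3) differs from the Nash profile (A, c2).

no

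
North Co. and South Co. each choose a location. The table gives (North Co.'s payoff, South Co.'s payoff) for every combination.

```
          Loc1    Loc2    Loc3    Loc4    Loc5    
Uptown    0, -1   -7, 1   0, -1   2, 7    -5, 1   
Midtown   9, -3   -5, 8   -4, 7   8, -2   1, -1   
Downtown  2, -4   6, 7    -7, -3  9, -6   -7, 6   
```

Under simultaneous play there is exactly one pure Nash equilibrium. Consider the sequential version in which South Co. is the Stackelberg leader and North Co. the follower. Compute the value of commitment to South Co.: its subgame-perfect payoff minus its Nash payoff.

0

Work backward from North Co.'s decision.
- Loc1 → North Co. plays Midtown (best of 0, 9, 2); South Co. gets -3.
- Loc2 → North Co. plays Downtown (best of -7, -5, 6); South Co. gets 7.
- Loc3 → North Co. plays Uptown (best of 0, -4, -7); South Co. gets -1.
- Loc4 → North Co. plays Downtown (best of 2, 8, 9); South Co. gets -6.
- Loc5 → North Co. plays Midtown (best of -5, 1, -7); South Co. gets -1.
Maximizing over -3, 7, -1, -6, -1, South Co. chooses Loc2. Subgame-perfect outcome: (Downtown, Loc2) with payoffs (6, 7).
For the simultaneous game, intersect best replies.
North Co.'s best replies: Loc1→Midtown; Loc2→Downtown; Loc3→Uptown; Loc4→Downtown; Loc5→Midtown.
South Co.'s best replies: Uptown→Loc4; Midtown→Loc2; Downtown→Loc2.
Only (Downtown, Loc2) has each player best-responding; Nash payoffs (6, 7).
South Co.'s commitment gain: 7 − 7 = 0.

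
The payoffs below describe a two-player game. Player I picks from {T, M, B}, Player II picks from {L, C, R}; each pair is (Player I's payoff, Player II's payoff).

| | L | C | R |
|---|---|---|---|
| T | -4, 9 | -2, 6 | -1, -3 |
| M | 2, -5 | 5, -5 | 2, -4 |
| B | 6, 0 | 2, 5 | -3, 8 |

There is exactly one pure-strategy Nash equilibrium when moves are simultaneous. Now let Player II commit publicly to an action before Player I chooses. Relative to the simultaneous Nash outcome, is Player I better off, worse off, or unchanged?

Backward induction with Player II moving first.
- L: Player I compares -4, 2, 6 and picks B; Player II would get 0.
- C: Player I compares -2, 5, 2 and picks M; Player II would get -5.
- R: Player I compares -1, 2, -3 and picks M; Player II would get -4.
Maximizing over 0, -5, -4, Player II chooses L. Subgame-perfect outcome: (B, L) with payoffs (6, 0).
Now find the simultaneous Nash equilibrium.
Player I's best replies: L→B; C→M; R→M.
Player II's best replies: T→L; M→R; B→R.
The unique mutual best reply is (M, R), giving (2, -4).
Player I earns 6 sequentially versus 2 at the Nash outcome: better off.

better off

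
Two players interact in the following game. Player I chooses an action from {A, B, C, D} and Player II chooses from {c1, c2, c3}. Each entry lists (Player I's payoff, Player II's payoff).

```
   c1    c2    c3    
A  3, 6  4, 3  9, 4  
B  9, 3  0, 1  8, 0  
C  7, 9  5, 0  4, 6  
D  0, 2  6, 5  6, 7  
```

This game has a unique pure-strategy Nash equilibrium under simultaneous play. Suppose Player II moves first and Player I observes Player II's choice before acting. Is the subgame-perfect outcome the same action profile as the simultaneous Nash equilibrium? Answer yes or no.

Player I best-responds to each possible Player II move:
- c1: Player I compares 3, 9, 7, 0 and picks B; Player II would get 3.
- c2: Player I compares 4, 0, 5, 6 and picks D; Player II would get 5.
- c3: Player I compares 9, 8, 4, 6 and picks A; Player II would get 4.
Player II's induced payoffs are 3, 5, 4, so Player II commits to c2. Subgame-perfect outcome: (D, c2) with payoffs (6, 5).
For the simultaneous game, intersect best replies.
Player I's best replies: c1→B; c2→D; c3→A.
Player II's best replies: A→c1; B→c1; C→c1; D→c3.
Only (B, c1) has each player best-responding; Nash payoffs (9, 3).
Sequential outcome (D, c2) differs from the Nash profile (B, c1).

no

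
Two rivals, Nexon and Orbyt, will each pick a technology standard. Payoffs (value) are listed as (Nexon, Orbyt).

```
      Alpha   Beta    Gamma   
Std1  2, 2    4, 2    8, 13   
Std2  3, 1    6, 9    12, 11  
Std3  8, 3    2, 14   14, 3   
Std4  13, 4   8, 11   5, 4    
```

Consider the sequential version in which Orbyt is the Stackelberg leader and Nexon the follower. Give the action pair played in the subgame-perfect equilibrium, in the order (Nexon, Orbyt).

(Std4, Beta)

Nexon best-responds to each possible Orbyt move:
- Alpha: BR = Std4, leader payoff 4.
- Beta: BR = Std4, leader payoff 11.
- Gamma: BR = Std3, leader payoff 3.
Orbyt's induced payoffs are 4, 11, 3, so Orbyt commits to Beta. Subgame-perfect outcome: (Std4, Beta) with payoffs (8, 11).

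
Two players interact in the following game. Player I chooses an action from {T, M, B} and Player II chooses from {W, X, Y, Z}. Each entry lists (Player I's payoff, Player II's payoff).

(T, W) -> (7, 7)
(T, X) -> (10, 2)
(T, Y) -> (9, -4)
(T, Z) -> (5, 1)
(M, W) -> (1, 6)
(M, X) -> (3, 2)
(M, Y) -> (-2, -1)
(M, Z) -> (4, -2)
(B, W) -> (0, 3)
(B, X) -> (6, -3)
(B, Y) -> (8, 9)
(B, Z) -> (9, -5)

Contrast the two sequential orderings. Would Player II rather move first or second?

second

If Player I leads: Player II's best replies are T→W, M→W, B→Y; Player I's induced payoffs 7, 1, 8; outcome (B, Y), payoffs (8, 9).
If Player II leads: Player I's best replies are W→T, X→T, Y→T, Z→B; Player II's induced payoffs 7, 2, -4, -5; outcome (T, W), payoffs (7, 7).
Player II gets 7 moving first and 9 moving second, so Player II prefers to move second.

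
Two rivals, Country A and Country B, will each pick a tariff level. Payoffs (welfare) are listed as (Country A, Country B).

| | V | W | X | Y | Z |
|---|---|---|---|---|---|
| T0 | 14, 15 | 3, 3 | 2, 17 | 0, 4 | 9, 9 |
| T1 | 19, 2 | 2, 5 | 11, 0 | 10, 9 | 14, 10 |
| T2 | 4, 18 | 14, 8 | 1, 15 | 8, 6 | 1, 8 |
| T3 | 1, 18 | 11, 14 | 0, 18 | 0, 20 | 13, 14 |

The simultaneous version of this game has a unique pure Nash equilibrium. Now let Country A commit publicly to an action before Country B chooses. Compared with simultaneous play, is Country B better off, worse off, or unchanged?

Country B best-responds to each possible Country A move:
- T0: Country B compares 15, 3, 17, 4, 9 and picks X; Country A would get 2.
- T1: Country B compares 2, 5, 0, 9, 10 and picks Z; Country A would get 14.
- T2: Country B compares 18, 8, 15, 6, 8 and picks V; Country A would get 4.
- T3: Country B compares 18, 14, 18, 20, 14 and picks Y; Country A would get 0.
Country A's induced payoffs are 2, 14, 4, 0, so Country A commits to T1. Subgame-perfect outcome: (T1, Z) with payoffs (14, 10).
Under simultaneous play:
Country A's best replies: V→T1; W→T2; X→T1; Y→T1; Z→T1.
Country B's best replies: T0→X; T1→Z; T2→V; T3→Y.
The unique mutual best reply is (T1, Z), giving (14, 10).
Country B earns 10 sequentially versus 10 at the Nash outcome: unchanged.

unchanged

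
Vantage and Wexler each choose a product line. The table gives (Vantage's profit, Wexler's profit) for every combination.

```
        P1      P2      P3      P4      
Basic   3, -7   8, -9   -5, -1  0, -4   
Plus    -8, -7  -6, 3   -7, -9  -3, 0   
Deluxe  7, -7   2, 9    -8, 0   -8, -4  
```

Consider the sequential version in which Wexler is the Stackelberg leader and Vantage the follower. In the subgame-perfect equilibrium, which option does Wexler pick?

Solve by backward induction (Wexler leads).
- P1: BR = Deluxe, leader payoff -7.
- P2: BR = Basic, leader payoff -9.
- P3: BR = Basic, leader payoff -1.
- P4: BR = Basic, leader payoff -4.
Wexler's induced payoffs are -7, -9, -1, -4, so Wexler commits to P3. Subgame-perfect outcome: (Basic, P3) with payoffs (-5, -1).

P3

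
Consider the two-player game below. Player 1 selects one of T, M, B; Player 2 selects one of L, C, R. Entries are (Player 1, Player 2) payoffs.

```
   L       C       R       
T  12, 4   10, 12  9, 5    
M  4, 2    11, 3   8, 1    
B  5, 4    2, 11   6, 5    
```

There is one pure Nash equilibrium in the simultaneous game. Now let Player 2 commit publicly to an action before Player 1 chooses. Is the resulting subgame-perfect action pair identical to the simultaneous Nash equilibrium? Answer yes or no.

no

Solve by backward induction (Player 2 leads).
- L: Player 1 compares 12, 4, 5 and picks T; Player 2 would get 4.
- C: Player 1 compares 10, 11, 2 and picks M; Player 2 would get 3.
- R: Player 1 compares 9, 8, 6 and picks T; Player 2 would get 5.
Among 4, 3, 5, the best is 5 at R. Subgame-perfect outcome: (T, R) with payoffs (9, 5).
For the simultaneous game, intersect best replies.
Player 1's best replies: L→T; C→M; R→T.
Player 2's best replies: T→C; M→C; B→C.
Only (M, C) has each player best-responding; Nash payoffs (11, 3).
Sequential outcome (T, R) differs from the Nash profile (M, C).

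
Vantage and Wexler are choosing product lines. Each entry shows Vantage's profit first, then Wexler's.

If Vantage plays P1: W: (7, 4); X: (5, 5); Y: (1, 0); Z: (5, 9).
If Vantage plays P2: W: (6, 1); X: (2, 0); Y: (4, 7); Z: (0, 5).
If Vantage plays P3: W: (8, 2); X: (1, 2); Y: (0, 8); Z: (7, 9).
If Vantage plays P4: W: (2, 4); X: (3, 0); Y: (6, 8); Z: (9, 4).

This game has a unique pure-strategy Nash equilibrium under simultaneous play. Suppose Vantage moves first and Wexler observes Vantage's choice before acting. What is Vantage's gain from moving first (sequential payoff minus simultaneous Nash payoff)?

1

Backward induction with Vantage moving first.
- P1: Wexler compares 4, 5, 0, 9 and picks Z; Vantage would get 5.
- P2: Wexler compares 1, 0, 7, 5 and picks Y; Vantage would get 4.
- P3: Wexler compares 2, 2, 8, 9 and picks Z; Vantage would get 7.
- P4: Wexler compares 4, 0, 8, 4 and picks Y; Vantage would get 6.
Maximizing over 5, 4, 7, 6, Vantage chooses P3. Subgame-perfect outcome: (P3, Z) with payoffs (7, 9).
Now find the simultaneous Nash equilibrium.
Vantage's best replies: W→P3; X→P1; Y→P4; Z→P4.
Wexler's best replies: P1→Z; P2→Y; P3→Z; P4→Y.
The unique mutual best reply is (P4, Y), giving (6, 8).
Vantage's commitment gain: 7 − 6 = 1.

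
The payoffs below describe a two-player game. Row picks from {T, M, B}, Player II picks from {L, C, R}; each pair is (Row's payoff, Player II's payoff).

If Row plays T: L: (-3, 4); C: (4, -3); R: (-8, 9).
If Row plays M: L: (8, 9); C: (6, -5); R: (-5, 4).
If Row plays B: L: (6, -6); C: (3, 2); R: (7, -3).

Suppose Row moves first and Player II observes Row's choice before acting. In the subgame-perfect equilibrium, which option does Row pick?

M

Work backward from Player II's decision.
- T → Player II plays R (best of 4, -3, 9); Row gets -8.
- M → Player II plays L (best of 9, -5, 4); Row gets 8.
- B → Player II plays C (best of -6, 2, -3); Row gets 3.
Row's induced payoffs are -8, 8, 3, so Row commits to M. Subgame-perfect outcome: (M, L) with payoffs (8, 9).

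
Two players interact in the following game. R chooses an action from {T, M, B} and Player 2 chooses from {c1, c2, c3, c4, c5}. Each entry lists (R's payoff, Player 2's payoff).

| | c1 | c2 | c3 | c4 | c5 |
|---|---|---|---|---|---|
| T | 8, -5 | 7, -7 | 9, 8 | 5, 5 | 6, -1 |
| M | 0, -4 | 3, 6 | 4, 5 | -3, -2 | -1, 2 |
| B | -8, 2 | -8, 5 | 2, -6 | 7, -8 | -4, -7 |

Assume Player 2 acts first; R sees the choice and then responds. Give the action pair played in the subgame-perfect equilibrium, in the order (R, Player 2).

(T, c3)

Work backward from R's decision.
- c1: BR = T, leader payoff -5.
- c2: BR = T, leader payoff -7.
- c3: BR = T, leader payoff 8.
- c4: BR = B, leader payoff -8.
- c5: BR = T, leader payoff -1.
Maximizing over -5, -7, 8, -8, -1, Player 2 chooses c3. Subgame-perfect outcome: (T, c3) with payoffs (9, 8).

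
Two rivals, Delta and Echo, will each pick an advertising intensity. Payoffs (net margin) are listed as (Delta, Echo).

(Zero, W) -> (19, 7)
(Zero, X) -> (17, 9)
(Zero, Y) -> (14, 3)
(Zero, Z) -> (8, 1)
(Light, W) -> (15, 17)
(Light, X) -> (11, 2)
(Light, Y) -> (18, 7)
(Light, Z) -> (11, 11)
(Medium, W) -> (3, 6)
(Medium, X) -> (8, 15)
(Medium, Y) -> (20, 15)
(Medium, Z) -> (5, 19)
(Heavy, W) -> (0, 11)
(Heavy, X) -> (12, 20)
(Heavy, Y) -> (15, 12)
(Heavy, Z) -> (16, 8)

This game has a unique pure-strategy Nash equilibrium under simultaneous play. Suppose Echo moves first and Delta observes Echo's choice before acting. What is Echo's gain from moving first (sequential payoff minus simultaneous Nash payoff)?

6

Backward induction with Echo moving first.
- W: Delta compares 19, 15, 3, 0 and picks Zero; Echo would get 7.
- X: Delta compares 17, 11, 8, 12 and picks Zero; Echo would get 9.
- Y: Delta compares 14, 18, 20, 15 and picks Medium; Echo would get 15.
- Z: Delta compares 8, 11, 5, 16 and picks Heavy; Echo would get 8.
Echo's induced payoffs are 7, 9, 15, 8, so Echo commits to Y. Subgame-perfect outcome: (Medium, Y) with payoffs (20, 15).
Now find the simultaneous Nash equilibrium.
Delta's best replies: W→Zero; X→Zero; Y→Medium; Z→Heavy.
Echo's best replies: Zero→X; Light→W; Medium→Z; Heavy→X.
The unique mutual best reply is (Zero, X), giving (17, 9).
Echo's commitment gain: 15 − 9 = 6.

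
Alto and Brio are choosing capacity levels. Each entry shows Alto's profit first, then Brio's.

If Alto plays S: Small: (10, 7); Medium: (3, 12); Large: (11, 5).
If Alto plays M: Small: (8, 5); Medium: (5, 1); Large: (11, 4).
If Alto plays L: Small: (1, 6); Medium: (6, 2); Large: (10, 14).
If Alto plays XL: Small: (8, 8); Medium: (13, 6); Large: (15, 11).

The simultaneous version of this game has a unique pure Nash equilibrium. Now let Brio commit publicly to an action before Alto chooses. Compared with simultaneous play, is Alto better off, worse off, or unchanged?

Work backward from Alto's decision.
- Small → Alto plays S (best of 10, 8, 1, 8); Brio gets 7.
- Medium → Alto plays XL (best of 3, 5, 6, 13); Brio gets 6.
- Large → Alto plays XL (best of 11, 11, 10, 15); Brio gets 11.
Brio's induced payoffs are 7, 6, 11, so Brio commits to Large. Subgame-perfect outcome: (XL, Large) with payoffs (15, 11).
For the simultaneous game, intersect best replies.
Alto's best replies: Small→S; Medium→XL; Large→XL.
Brio's best replies: S→Medium; M→Small; L→Large; XL→Large.
Only (XL, Large) has each player best-responding; Nash payoffs (15, 11).
Alto earns 15 sequentially versus 15 at the Nash outcome: unchanged.

unchanged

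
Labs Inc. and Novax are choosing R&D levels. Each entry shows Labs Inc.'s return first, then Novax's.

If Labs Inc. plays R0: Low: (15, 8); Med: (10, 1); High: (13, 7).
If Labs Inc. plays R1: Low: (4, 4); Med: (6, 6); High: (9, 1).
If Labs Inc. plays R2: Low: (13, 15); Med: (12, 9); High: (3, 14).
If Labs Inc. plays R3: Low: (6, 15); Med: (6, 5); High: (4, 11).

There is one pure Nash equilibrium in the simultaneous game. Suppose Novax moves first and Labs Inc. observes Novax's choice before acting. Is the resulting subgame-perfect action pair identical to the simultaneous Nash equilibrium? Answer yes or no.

no

Work backward from Labs Inc.'s decision.
- Low: Labs Inc. compares 15, 4, 13, 6 and picks R0; Novax would get 8.
- Med: Labs Inc. compares 10, 6, 12, 6 and picks R2; Novax would get 9.
- High: Labs Inc. compares 13, 9, 3, 4 and picks R0; Novax would get 7.
Novax's induced payoffs are 8, 9, 7, so Novax commits to Med. Subgame-perfect outcome: (R2, Med) with payoffs (12, 9).
Under simultaneous play:
Labs Inc.'s best replies: Low→R0; Med→R2; High→R0.
Novax's best replies: R0→Low; R1→Med; R2→Low; R3→Low.
Only (R0, Low) has each player best-responding; Nash payoffs (15, 8).
Sequential outcome (R2, Med) differs from the Nash profile (R0, Low).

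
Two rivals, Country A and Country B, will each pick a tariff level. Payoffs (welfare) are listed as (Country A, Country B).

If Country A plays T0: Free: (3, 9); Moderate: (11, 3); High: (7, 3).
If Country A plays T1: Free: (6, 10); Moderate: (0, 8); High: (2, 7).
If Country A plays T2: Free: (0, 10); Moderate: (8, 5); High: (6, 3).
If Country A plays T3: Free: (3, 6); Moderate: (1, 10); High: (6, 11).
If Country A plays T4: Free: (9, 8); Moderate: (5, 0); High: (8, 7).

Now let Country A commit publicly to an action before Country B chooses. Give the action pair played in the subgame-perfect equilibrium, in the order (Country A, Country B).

(T4, Free)

Solve by backward induction (Country A leads).
- T0: BR = Free, leader payoff 3.
- T1: BR = Free, leader payoff 6.
- T2: BR = Free, leader payoff 0.
- T3: BR = High, leader payoff 6.
- T4: BR = Free, leader payoff 9.
Among 3, 6, 0, 6, 9, the best is 9 at T4. Subgame-perfect outcome: (T4, Free) with payoffs (9, 8).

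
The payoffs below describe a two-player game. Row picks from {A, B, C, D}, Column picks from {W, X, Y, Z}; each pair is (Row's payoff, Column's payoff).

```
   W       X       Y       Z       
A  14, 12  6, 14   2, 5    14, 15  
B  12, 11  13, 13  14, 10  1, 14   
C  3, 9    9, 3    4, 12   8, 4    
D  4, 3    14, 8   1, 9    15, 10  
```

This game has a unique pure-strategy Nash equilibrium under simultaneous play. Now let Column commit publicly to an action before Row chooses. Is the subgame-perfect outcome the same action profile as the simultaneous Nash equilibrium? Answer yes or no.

Solve by backward induction (Column leads).
- W → Row plays A (best of 14, 12, 3, 4); Column gets 12.
- X → Row plays D (best of 6, 13, 9, 14); Column gets 8.
- Y → Row plays B (best of 2, 14, 4, 1); Column gets 10.
- Z → Row plays D (best of 14, 1, 8, 15); Column gets 10.
Among 12, 8, 10, 10, the best is 12 at W. Subgame-perfect outcome: (A, W) with payoffs (14, 12).
Now find the simultaneous Nash equilibrium.
Row's best replies: W→A; X→D; Y→B; Z→D.
Column's best replies: A→Z; B→Z; C→Y; D→Z.
Only (D, Z) has each player best-responding; Nash payoffs (15, 10).
Sequential outcome (A, W) differs from the Nash profile (D, Z).

no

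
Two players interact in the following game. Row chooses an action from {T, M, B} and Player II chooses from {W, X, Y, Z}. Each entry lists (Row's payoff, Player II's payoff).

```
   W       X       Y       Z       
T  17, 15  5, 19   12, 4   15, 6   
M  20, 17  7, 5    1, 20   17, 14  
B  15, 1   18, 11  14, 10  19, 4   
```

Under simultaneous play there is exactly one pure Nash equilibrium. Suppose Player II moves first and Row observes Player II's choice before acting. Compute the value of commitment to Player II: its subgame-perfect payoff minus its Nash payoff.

6

Row best-responds to each possible Player II move:
- W → Row plays M (best of 17, 20, 15); Player II gets 17.
- X → Row plays B (best of 5, 7, 18); Player II gets 11.
- Y → Row plays B (best of 12, 1, 14); Player II gets 10.
- Z → Row plays B (best of 15, 17, 19); Player II gets 4.
Player II's induced payoffs are 17, 11, 10, 4, so Player II commits to W. Subgame-perfect outcome: (M, W) with payoffs (20, 17).
For the simultaneous game, intersect best replies.
Row's best replies: W→M; X→B; Y→B; Z→B.
Player II's best replies: T→X; M→Y; B→X.
Only (B, X) has each player best-responding; Nash payoffs (18, 11).
Player II's commitment gain: 17 − 11 = 6.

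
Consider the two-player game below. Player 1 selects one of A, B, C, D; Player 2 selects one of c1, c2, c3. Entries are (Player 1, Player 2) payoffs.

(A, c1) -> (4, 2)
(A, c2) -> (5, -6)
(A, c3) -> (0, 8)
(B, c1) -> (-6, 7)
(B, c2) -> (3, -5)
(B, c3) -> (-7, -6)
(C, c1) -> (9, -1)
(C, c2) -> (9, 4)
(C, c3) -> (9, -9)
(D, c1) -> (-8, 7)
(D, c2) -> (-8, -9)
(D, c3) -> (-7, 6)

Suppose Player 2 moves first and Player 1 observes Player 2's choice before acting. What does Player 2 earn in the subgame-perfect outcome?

4

Backward induction with Player 2 moving first.
- c1: BR = C, leader payoff -1.
- c2: BR = C, leader payoff 4.
- c3: BR = C, leader payoff -9.
Maximizing over -1, 4, -9, Player 2 chooses c2. Subgame-perfect outcome: (C, c2) with payoffs (9, 4).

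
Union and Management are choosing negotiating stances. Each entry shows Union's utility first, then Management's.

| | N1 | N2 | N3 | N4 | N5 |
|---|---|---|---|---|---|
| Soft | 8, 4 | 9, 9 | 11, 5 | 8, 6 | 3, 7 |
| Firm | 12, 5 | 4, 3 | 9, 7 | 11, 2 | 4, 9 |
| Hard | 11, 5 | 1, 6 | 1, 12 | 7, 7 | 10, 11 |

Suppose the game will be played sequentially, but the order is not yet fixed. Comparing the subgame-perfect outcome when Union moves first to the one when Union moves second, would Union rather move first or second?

second

If Union leads: Management's best replies are Soft→N2, Firm→N5, Hard→N3; Union's induced payoffs 9, 4, 1; outcome (Soft, N2), payoffs (9, 9).
If Management leads: Union's best replies are N1→Firm, N2→Soft, N3→Soft, N4→Firm, N5→Hard; Management's induced payoffs 5, 9, 5, 2, 11; outcome (Hard, N5), payoffs (10, 11).
Union gets 9 moving first and 10 moving second, so Union prefers to move second.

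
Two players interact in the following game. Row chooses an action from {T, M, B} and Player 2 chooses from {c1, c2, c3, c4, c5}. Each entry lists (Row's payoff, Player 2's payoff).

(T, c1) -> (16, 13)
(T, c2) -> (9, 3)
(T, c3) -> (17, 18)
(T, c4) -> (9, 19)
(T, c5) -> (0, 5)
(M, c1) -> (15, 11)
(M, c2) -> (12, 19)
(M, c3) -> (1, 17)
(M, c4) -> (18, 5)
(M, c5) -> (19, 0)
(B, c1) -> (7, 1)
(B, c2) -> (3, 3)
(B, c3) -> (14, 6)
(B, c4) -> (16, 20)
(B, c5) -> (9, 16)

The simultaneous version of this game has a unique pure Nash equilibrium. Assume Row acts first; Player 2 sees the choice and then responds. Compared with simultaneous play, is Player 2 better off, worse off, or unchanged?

better off

Player 2 best-responds to each possible Row move:
- T: Player 2 compares 13, 3, 18, 19, 5 and picks c4; Row would get 9.
- M: Player 2 compares 11, 19, 17, 5, 0 and picks c2; Row would get 12.
- B: Player 2 compares 1, 3, 6, 20, 16 and picks c4; Row would get 16.
Among 9, 12, 16, the best is 16 at B. Subgame-perfect outcome: (B, c4) with payoffs (16, 20).
For the simultaneous game, intersect best replies.
Row's best replies: c1→T; c2→M; c3→T; c4→M; c5→M.
Player 2's best replies: T→c4; M→c2; B→c4.
The unique mutual best reply is (M, c2), giving (12, 19).
Player 2 earns 20 sequentially versus 19 at the Nash outcome: better off.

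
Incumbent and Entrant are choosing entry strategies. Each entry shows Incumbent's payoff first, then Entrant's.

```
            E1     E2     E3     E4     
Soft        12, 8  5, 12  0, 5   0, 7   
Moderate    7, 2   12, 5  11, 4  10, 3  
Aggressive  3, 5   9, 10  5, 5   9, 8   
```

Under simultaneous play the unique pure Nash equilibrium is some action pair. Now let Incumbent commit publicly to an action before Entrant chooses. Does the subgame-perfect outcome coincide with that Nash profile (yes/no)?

Backward induction with Incumbent moving first.
- Soft: BR = E2, leader payoff 5.
- Moderate: BR = E2, leader payoff 12.
- Aggressive: BR = E2, leader payoff 9.
Maximizing over 5, 12, 9, Incumbent chooses Moderate. Subgame-perfect outcome: (Moderate, E2) with payoffs (12, 5).
Under simultaneous play:
Incumbent's best replies: E1→Soft; E2→Moderate; E3→Moderate; E4→Moderate.
Entrant's best replies: Soft→E2; Moderate→E2; Aggressive→E2.
The unique mutual best reply is (Moderate, E2), giving (12, 5).
Sequential outcome (Moderate, E2) coincides with the Nash profile (Moderate, E2).

yes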